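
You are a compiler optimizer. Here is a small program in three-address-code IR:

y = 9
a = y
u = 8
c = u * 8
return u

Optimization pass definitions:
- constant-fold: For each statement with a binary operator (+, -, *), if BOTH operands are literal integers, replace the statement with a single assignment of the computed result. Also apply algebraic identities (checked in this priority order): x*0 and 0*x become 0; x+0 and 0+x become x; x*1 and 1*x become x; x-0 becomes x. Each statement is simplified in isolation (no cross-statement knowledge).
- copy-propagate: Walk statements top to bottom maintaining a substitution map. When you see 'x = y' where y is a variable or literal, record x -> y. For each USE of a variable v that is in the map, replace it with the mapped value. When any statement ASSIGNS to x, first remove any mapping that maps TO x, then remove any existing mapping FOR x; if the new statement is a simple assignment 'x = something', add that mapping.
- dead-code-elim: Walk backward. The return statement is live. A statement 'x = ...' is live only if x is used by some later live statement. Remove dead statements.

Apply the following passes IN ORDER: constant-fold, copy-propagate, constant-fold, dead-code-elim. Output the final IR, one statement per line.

Answer: return 8

Derivation:
Initial IR:
  y = 9
  a = y
  u = 8
  c = u * 8
  return u
After constant-fold (5 stmts):
  y = 9
  a = y
  u = 8
  c = u * 8
  return u
After copy-propagate (5 stmts):
  y = 9
  a = 9
  u = 8
  c = 8 * 8
  return 8
After constant-fold (5 stmts):
  y = 9
  a = 9
  u = 8
  c = 64
  return 8
After dead-code-elim (1 stmts):
  return 8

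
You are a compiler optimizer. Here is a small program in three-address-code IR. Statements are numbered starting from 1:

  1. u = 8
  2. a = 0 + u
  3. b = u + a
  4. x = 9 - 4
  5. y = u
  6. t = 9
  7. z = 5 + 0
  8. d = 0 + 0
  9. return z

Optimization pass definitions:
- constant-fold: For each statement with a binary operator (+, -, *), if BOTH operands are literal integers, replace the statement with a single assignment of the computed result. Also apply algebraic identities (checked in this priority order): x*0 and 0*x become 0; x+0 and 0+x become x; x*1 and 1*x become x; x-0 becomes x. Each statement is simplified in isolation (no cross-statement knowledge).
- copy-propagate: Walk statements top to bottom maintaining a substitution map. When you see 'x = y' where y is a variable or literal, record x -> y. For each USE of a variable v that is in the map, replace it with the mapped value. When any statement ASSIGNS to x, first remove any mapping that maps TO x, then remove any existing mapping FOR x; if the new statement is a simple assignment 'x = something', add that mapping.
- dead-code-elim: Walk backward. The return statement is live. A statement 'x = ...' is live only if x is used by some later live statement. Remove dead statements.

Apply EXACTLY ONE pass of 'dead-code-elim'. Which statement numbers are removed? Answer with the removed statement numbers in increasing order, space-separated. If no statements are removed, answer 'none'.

Backward liveness scan:
Stmt 1 'u = 8': DEAD (u not in live set [])
Stmt 2 'a = 0 + u': DEAD (a not in live set [])
Stmt 3 'b = u + a': DEAD (b not in live set [])
Stmt 4 'x = 9 - 4': DEAD (x not in live set [])
Stmt 5 'y = u': DEAD (y not in live set [])
Stmt 6 't = 9': DEAD (t not in live set [])
Stmt 7 'z = 5 + 0': KEEP (z is live); live-in = []
Stmt 8 'd = 0 + 0': DEAD (d not in live set ['z'])
Stmt 9 'return z': KEEP (return); live-in = ['z']
Removed statement numbers: [1, 2, 3, 4, 5, 6, 8]
Surviving IR:
  z = 5 + 0
  return z

Answer: 1 2 3 4 5 6 8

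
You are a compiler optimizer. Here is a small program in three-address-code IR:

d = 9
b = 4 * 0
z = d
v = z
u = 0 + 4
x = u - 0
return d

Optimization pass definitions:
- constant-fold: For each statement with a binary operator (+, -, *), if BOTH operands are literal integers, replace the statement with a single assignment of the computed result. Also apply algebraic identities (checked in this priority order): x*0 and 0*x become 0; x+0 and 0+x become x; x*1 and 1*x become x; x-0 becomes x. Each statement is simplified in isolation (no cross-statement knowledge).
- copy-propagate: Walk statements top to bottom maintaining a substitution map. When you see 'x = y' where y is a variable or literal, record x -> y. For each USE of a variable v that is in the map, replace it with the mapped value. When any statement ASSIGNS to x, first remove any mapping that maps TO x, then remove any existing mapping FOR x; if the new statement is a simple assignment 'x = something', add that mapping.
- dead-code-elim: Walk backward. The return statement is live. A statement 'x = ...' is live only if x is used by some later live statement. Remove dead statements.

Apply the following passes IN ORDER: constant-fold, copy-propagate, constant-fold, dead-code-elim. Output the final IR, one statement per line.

Answer: return 9

Derivation:
Initial IR:
  d = 9
  b = 4 * 0
  z = d
  v = z
  u = 0 + 4
  x = u - 0
  return d
After constant-fold (7 stmts):
  d = 9
  b = 0
  z = d
  v = z
  u = 4
  x = u
  return d
After copy-propagate (7 stmts):
  d = 9
  b = 0
  z = 9
  v = 9
  u = 4
  x = 4
  return 9
After constant-fold (7 stmts):
  d = 9
  b = 0
  z = 9
  v = 9
  u = 4
  x = 4
  return 9
After dead-code-elim (1 stmts):
  return 9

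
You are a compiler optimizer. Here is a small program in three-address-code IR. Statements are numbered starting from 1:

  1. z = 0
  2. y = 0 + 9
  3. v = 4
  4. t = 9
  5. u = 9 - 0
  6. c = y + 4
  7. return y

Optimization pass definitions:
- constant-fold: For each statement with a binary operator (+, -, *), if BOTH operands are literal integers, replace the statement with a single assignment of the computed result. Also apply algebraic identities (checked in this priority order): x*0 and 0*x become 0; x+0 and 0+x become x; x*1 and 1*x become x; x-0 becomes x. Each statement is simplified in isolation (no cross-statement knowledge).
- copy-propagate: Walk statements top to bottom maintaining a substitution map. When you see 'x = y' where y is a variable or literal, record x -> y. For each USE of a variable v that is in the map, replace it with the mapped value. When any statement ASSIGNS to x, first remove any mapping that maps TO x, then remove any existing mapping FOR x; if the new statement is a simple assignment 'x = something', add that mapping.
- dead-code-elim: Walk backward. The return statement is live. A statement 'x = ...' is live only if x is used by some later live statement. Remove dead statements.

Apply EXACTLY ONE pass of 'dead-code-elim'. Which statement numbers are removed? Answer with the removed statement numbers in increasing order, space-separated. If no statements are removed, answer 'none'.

Backward liveness scan:
Stmt 1 'z = 0': DEAD (z not in live set [])
Stmt 2 'y = 0 + 9': KEEP (y is live); live-in = []
Stmt 3 'v = 4': DEAD (v not in live set ['y'])
Stmt 4 't = 9': DEAD (t not in live set ['y'])
Stmt 5 'u = 9 - 0': DEAD (u not in live set ['y'])
Stmt 6 'c = y + 4': DEAD (c not in live set ['y'])
Stmt 7 'return y': KEEP (return); live-in = ['y']
Removed statement numbers: [1, 3, 4, 5, 6]
Surviving IR:
  y = 0 + 9
  return y

Answer: 1 3 4 5 6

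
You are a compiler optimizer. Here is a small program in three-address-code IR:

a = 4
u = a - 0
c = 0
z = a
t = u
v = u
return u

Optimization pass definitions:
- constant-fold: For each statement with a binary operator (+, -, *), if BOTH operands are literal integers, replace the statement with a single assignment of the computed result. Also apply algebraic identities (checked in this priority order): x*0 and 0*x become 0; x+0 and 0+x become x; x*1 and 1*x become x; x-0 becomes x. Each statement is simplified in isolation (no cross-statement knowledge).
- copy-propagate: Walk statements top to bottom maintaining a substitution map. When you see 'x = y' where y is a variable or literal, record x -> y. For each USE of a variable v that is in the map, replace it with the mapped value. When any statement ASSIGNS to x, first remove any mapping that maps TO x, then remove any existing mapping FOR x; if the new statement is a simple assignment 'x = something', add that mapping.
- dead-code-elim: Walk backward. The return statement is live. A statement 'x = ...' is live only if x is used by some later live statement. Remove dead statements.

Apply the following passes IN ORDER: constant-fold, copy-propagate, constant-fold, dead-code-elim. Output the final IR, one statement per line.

Initial IR:
  a = 4
  u = a - 0
  c = 0
  z = a
  t = u
  v = u
  return u
After constant-fold (7 stmts):
  a = 4
  u = a
  c = 0
  z = a
  t = u
  v = u
  return u
After copy-propagate (7 stmts):
  a = 4
  u = 4
  c = 0
  z = 4
  t = 4
  v = 4
  return 4
After constant-fold (7 stmts):
  a = 4
  u = 4
  c = 0
  z = 4
  t = 4
  v = 4
  return 4
After dead-code-elim (1 stmts):
  return 4

Answer: return 4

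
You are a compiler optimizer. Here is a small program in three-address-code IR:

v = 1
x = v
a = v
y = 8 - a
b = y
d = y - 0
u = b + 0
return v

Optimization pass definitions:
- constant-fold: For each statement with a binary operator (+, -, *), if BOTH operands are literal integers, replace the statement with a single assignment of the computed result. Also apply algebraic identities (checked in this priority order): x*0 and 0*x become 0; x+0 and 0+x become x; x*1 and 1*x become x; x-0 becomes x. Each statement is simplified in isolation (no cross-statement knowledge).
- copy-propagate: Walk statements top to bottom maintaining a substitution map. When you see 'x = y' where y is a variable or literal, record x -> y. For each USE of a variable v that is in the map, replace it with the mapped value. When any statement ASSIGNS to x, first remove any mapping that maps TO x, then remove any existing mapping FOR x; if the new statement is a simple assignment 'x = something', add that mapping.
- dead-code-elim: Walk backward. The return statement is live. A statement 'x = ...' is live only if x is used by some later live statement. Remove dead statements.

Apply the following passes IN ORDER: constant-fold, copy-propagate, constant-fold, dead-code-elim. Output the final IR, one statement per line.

Initial IR:
  v = 1
  x = v
  a = v
  y = 8 - a
  b = y
  d = y - 0
  u = b + 0
  return v
After constant-fold (8 stmts):
  v = 1
  x = v
  a = v
  y = 8 - a
  b = y
  d = y
  u = b
  return v
After copy-propagate (8 stmts):
  v = 1
  x = 1
  a = 1
  y = 8 - 1
  b = y
  d = y
  u = y
  return 1
After constant-fold (8 stmts):
  v = 1
  x = 1
  a = 1
  y = 7
  b = y
  d = y
  u = y
  return 1
After dead-code-elim (1 stmts):
  return 1

Answer: return 1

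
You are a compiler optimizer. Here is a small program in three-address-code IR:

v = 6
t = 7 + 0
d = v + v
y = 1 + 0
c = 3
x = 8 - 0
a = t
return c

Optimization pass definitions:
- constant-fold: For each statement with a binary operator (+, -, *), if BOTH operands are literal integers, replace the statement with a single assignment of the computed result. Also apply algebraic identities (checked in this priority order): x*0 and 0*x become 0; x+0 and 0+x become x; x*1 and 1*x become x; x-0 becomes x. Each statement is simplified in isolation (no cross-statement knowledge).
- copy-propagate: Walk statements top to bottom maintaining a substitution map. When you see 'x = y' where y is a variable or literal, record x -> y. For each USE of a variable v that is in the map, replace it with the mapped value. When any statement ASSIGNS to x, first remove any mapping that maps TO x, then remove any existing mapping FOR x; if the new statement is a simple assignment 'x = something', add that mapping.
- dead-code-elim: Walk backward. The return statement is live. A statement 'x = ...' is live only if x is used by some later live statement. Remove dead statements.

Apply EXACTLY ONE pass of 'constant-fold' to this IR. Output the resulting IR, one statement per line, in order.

Applying constant-fold statement-by-statement:
  [1] v = 6  (unchanged)
  [2] t = 7 + 0  -> t = 7
  [3] d = v + v  (unchanged)
  [4] y = 1 + 0  -> y = 1
  [5] c = 3  (unchanged)
  [6] x = 8 - 0  -> x = 8
  [7] a = t  (unchanged)
  [8] return c  (unchanged)
Result (8 stmts):
  v = 6
  t = 7
  d = v + v
  y = 1
  c = 3
  x = 8
  a = t
  return c

Answer: v = 6
t = 7
d = v + v
y = 1
c = 3
x = 8
a = t
return c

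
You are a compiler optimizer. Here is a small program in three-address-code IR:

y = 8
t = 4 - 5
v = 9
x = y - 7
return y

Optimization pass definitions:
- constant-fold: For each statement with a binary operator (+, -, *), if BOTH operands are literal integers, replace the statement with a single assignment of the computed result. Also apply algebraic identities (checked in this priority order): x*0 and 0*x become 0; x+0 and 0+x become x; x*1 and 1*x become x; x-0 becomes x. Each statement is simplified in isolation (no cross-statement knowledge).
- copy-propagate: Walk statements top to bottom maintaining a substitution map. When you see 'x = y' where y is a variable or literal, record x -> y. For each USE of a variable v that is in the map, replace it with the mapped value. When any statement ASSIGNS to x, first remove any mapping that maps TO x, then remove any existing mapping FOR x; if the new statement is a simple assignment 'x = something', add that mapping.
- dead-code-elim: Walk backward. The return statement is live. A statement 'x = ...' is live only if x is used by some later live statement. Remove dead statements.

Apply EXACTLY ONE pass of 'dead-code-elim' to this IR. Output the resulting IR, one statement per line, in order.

Applying dead-code-elim statement-by-statement:
  [5] return y  -> KEEP (return); live=['y']
  [4] x = y - 7  -> DEAD (x not live)
  [3] v = 9  -> DEAD (v not live)
  [2] t = 4 - 5  -> DEAD (t not live)
  [1] y = 8  -> KEEP; live=[]
Result (2 stmts):
  y = 8
  return y

Answer: y = 8
return y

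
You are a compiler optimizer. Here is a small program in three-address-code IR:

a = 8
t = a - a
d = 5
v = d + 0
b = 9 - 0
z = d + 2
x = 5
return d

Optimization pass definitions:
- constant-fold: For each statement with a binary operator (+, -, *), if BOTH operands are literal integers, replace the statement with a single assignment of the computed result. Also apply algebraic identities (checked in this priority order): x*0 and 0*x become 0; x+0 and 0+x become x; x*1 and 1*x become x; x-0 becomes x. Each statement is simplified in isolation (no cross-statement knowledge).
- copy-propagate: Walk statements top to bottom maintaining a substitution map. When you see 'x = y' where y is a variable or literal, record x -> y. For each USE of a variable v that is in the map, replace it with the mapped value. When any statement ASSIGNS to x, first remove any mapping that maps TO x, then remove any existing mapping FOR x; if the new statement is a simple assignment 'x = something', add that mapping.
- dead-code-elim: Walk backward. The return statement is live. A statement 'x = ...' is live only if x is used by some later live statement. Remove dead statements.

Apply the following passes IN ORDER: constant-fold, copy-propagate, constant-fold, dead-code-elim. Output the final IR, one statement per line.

Initial IR:
  a = 8
  t = a - a
  d = 5
  v = d + 0
  b = 9 - 0
  z = d + 2
  x = 5
  return d
After constant-fold (8 stmts):
  a = 8
  t = a - a
  d = 5
  v = d
  b = 9
  z = d + 2
  x = 5
  return d
After copy-propagate (8 stmts):
  a = 8
  t = 8 - 8
  d = 5
  v = 5
  b = 9
  z = 5 + 2
  x = 5
  return 5
After constant-fold (8 stmts):
  a = 8
  t = 0
  d = 5
  v = 5
  b = 9
  z = 7
  x = 5
  return 5
After dead-code-elim (1 stmts):
  return 5

Answer: return 5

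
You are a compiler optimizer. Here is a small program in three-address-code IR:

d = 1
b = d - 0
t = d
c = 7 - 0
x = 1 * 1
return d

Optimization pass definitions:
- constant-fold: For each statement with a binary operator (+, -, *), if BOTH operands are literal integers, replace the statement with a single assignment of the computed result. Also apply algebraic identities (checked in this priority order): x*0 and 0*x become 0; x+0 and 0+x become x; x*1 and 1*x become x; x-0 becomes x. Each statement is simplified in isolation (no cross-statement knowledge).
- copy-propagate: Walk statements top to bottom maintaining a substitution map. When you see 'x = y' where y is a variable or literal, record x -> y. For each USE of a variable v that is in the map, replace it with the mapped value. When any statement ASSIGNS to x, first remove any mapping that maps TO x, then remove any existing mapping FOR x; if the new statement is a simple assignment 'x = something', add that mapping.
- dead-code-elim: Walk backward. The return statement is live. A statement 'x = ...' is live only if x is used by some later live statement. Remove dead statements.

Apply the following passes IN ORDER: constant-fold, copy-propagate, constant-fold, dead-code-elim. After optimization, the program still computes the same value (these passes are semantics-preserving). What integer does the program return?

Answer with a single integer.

Answer: 1

Derivation:
Initial IR:
  d = 1
  b = d - 0
  t = d
  c = 7 - 0
  x = 1 * 1
  return d
After constant-fold (6 stmts):
  d = 1
  b = d
  t = d
  c = 7
  x = 1
  return d
After copy-propagate (6 stmts):
  d = 1
  b = 1
  t = 1
  c = 7
  x = 1
  return 1
After constant-fold (6 stmts):
  d = 1
  b = 1
  t = 1
  c = 7
  x = 1
  return 1
After dead-code-elim (1 stmts):
  return 1
Evaluate:
  d = 1  =>  d = 1
  b = d - 0  =>  b = 1
  t = d  =>  t = 1
  c = 7 - 0  =>  c = 7
  x = 1 * 1  =>  x = 1
  return d = 1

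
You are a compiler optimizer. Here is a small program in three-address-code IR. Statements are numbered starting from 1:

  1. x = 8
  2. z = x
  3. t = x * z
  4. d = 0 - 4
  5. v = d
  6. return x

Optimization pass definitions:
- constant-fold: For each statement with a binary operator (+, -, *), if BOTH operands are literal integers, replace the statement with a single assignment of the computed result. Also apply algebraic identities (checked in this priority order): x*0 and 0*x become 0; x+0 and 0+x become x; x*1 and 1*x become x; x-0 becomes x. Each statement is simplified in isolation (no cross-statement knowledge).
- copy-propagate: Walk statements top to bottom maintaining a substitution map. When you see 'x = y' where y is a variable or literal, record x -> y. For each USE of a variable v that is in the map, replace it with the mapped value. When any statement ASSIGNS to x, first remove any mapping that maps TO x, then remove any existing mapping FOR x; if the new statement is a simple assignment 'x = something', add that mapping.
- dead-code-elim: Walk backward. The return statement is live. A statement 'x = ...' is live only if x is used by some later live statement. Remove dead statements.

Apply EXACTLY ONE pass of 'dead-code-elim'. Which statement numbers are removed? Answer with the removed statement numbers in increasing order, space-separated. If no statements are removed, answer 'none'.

Answer: 2 3 4 5

Derivation:
Backward liveness scan:
Stmt 1 'x = 8': KEEP (x is live); live-in = []
Stmt 2 'z = x': DEAD (z not in live set ['x'])
Stmt 3 't = x * z': DEAD (t not in live set ['x'])
Stmt 4 'd = 0 - 4': DEAD (d not in live set ['x'])
Stmt 5 'v = d': DEAD (v not in live set ['x'])
Stmt 6 'return x': KEEP (return); live-in = ['x']
Removed statement numbers: [2, 3, 4, 5]
Surviving IR:
  x = 8
  return x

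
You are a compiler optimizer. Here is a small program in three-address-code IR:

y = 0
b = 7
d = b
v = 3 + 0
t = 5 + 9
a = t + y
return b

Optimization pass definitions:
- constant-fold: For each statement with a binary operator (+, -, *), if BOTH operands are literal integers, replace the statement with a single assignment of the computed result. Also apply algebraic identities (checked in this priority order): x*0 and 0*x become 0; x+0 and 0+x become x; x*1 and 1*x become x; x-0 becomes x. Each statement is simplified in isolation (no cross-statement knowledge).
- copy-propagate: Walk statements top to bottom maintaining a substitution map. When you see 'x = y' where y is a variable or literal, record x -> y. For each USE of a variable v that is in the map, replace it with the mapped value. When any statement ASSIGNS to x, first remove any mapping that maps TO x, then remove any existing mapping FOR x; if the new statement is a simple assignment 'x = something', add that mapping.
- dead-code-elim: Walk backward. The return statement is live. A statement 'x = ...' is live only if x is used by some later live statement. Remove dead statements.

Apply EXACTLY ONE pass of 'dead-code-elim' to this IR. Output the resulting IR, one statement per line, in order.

Answer: b = 7
return b

Derivation:
Applying dead-code-elim statement-by-statement:
  [7] return b  -> KEEP (return); live=['b']
  [6] a = t + y  -> DEAD (a not live)
  [5] t = 5 + 9  -> DEAD (t not live)
  [4] v = 3 + 0  -> DEAD (v not live)
  [3] d = b  -> DEAD (d not live)
  [2] b = 7  -> KEEP; live=[]
  [1] y = 0  -> DEAD (y not live)
Result (2 stmts):
  b = 7
  return b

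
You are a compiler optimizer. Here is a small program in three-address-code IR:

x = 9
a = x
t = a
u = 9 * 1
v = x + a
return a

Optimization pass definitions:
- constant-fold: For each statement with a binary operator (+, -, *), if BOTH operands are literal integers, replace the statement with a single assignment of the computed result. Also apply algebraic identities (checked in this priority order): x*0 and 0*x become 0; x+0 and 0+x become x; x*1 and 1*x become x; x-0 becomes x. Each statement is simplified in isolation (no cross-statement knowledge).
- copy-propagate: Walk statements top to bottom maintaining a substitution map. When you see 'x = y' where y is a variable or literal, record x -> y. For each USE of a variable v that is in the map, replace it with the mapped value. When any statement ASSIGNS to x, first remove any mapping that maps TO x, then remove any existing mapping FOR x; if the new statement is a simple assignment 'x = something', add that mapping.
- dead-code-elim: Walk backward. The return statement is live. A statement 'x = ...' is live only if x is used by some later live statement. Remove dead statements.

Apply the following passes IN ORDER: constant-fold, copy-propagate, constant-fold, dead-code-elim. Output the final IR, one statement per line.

Initial IR:
  x = 9
  a = x
  t = a
  u = 9 * 1
  v = x + a
  return a
After constant-fold (6 stmts):
  x = 9
  a = x
  t = a
  u = 9
  v = x + a
  return a
After copy-propagate (6 stmts):
  x = 9
  a = 9
  t = 9
  u = 9
  v = 9 + 9
  return 9
After constant-fold (6 stmts):
  x = 9
  a = 9
  t = 9
  u = 9
  v = 18
  return 9
After dead-code-elim (1 stmts):
  return 9

Answer: return 9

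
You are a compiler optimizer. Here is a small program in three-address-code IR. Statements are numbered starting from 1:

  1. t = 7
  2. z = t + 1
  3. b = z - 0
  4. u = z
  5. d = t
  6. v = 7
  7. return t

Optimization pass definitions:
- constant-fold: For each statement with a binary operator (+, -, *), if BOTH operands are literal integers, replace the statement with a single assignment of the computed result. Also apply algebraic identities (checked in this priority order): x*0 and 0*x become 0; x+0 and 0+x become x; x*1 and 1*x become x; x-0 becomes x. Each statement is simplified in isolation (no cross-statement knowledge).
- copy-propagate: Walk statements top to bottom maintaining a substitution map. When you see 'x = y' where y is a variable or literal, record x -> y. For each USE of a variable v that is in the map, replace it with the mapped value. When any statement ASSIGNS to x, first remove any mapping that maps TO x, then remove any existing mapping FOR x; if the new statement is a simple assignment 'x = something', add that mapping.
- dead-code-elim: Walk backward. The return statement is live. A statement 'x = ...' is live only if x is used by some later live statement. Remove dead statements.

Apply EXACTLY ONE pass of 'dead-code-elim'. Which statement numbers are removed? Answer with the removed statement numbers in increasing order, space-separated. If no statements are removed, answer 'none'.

Answer: 2 3 4 5 6

Derivation:
Backward liveness scan:
Stmt 1 't = 7': KEEP (t is live); live-in = []
Stmt 2 'z = t + 1': DEAD (z not in live set ['t'])
Stmt 3 'b = z - 0': DEAD (b not in live set ['t'])
Stmt 4 'u = z': DEAD (u not in live set ['t'])
Stmt 5 'd = t': DEAD (d not in live set ['t'])
Stmt 6 'v = 7': DEAD (v not in live set ['t'])
Stmt 7 'return t': KEEP (return); live-in = ['t']
Removed statement numbers: [2, 3, 4, 5, 6]
Surviving IR:
  t = 7
  return t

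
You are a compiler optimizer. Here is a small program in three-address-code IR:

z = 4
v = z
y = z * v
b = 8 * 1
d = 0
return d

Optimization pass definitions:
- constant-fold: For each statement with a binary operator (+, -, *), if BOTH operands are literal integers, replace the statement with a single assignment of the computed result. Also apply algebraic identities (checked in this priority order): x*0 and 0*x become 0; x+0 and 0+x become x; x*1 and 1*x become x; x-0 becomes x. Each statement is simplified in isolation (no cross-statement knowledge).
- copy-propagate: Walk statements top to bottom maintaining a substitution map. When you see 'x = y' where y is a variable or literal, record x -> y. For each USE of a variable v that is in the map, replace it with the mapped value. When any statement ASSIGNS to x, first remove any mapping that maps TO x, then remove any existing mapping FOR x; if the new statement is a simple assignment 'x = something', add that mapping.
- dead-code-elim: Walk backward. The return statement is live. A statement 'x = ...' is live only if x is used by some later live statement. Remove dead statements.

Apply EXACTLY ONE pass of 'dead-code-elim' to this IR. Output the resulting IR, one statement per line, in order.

Answer: d = 0
return d

Derivation:
Applying dead-code-elim statement-by-statement:
  [6] return d  -> KEEP (return); live=['d']
  [5] d = 0  -> KEEP; live=[]
  [4] b = 8 * 1  -> DEAD (b not live)
  [3] y = z * v  -> DEAD (y not live)
  [2] v = z  -> DEAD (v not live)
  [1] z = 4  -> DEAD (z not live)
Result (2 stmts):
  d = 0
  return d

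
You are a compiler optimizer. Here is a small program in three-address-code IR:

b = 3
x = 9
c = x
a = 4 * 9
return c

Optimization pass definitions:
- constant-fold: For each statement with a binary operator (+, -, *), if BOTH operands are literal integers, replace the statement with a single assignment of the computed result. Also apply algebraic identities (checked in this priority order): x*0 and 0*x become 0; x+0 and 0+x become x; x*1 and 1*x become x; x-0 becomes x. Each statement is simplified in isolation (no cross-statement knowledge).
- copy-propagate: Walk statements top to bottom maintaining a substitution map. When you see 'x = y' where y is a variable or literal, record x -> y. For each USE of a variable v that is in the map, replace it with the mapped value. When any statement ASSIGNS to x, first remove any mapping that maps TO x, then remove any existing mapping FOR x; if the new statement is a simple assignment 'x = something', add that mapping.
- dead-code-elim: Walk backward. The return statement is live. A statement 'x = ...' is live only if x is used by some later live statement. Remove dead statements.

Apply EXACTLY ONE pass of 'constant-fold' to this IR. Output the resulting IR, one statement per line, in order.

Applying constant-fold statement-by-statement:
  [1] b = 3  (unchanged)
  [2] x = 9  (unchanged)
  [3] c = x  (unchanged)
  [4] a = 4 * 9  -> a = 36
  [5] return c  (unchanged)
Result (5 stmts):
  b = 3
  x = 9
  c = x
  a = 36
  return c

Answer: b = 3
x = 9
c = x
a = 36
return c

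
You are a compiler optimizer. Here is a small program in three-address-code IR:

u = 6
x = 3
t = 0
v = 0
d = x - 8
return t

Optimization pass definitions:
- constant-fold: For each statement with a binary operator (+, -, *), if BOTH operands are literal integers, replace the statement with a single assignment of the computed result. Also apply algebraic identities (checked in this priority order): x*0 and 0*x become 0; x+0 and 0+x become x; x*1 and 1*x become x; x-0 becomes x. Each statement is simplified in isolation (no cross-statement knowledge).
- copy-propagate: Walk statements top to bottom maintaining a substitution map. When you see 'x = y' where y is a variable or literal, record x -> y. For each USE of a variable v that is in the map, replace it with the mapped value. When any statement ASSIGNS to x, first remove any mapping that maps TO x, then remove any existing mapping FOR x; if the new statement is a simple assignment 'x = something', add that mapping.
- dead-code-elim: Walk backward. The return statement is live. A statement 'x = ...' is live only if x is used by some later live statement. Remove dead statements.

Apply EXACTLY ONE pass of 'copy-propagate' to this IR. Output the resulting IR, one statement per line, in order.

Answer: u = 6
x = 3
t = 0
v = 0
d = 3 - 8
return 0

Derivation:
Applying copy-propagate statement-by-statement:
  [1] u = 6  (unchanged)
  [2] x = 3  (unchanged)
  [3] t = 0  (unchanged)
  [4] v = 0  (unchanged)
  [5] d = x - 8  -> d = 3 - 8
  [6] return t  -> return 0
Result (6 stmts):
  u = 6
  x = 3
  t = 0
  v = 0
  d = 3 - 8
  return 0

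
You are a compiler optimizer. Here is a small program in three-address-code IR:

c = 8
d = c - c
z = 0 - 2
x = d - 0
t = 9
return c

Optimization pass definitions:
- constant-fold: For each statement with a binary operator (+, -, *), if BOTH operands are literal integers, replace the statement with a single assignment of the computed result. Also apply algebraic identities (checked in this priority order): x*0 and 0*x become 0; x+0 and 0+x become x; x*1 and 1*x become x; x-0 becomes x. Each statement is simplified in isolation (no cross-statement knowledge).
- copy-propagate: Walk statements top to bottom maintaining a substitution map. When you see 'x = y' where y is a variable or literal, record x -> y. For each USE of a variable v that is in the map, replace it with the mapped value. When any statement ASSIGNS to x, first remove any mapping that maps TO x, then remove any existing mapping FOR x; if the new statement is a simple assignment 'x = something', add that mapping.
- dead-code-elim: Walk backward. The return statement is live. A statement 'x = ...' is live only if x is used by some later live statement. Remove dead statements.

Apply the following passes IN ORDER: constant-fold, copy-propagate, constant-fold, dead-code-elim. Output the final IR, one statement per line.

Answer: return 8

Derivation:
Initial IR:
  c = 8
  d = c - c
  z = 0 - 2
  x = d - 0
  t = 9
  return c
After constant-fold (6 stmts):
  c = 8
  d = c - c
  z = -2
  x = d
  t = 9
  return c
After copy-propagate (6 stmts):
  c = 8
  d = 8 - 8
  z = -2
  x = d
  t = 9
  return 8
After constant-fold (6 stmts):
  c = 8
  d = 0
  z = -2
  x = d
  t = 9
  return 8
After dead-code-elim (1 stmts):
  return 8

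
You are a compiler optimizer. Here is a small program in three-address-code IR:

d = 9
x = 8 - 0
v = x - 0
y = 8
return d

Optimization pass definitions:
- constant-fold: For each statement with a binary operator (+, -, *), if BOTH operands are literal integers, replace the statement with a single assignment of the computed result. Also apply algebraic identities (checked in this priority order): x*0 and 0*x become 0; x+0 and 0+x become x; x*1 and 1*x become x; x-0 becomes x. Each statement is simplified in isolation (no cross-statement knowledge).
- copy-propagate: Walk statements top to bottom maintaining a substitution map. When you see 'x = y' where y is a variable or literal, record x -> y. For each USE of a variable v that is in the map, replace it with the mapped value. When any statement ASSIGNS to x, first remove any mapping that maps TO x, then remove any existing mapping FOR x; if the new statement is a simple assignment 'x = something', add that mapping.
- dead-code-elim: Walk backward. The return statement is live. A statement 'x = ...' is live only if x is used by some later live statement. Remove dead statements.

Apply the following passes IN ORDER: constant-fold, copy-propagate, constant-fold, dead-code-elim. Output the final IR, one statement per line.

Initial IR:
  d = 9
  x = 8 - 0
  v = x - 0
  y = 8
  return d
After constant-fold (5 stmts):
  d = 9
  x = 8
  v = x
  y = 8
  return d
After copy-propagate (5 stmts):
  d = 9
  x = 8
  v = 8
  y = 8
  return 9
After constant-fold (5 stmts):
  d = 9
  x = 8
  v = 8
  y = 8
  return 9
After dead-code-elim (1 stmts):
  return 9

Answer: return 9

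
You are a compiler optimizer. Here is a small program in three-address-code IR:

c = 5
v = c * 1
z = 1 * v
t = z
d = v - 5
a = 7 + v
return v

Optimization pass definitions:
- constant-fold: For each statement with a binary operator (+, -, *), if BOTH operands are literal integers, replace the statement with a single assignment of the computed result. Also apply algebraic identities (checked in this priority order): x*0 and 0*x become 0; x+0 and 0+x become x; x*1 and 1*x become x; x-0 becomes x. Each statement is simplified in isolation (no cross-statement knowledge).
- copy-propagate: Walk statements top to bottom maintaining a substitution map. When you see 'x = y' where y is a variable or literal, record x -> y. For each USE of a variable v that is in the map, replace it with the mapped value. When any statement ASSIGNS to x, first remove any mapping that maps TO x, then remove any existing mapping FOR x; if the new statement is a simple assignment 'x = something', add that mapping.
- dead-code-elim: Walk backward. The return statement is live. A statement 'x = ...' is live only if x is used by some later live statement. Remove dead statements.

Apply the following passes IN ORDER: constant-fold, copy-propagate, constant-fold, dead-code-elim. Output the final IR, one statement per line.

Answer: return 5

Derivation:
Initial IR:
  c = 5
  v = c * 1
  z = 1 * v
  t = z
  d = v - 5
  a = 7 + v
  return v
After constant-fold (7 stmts):
  c = 5
  v = c
  z = v
  t = z
  d = v - 5
  a = 7 + v
  return v
After copy-propagate (7 stmts):
  c = 5
  v = 5
  z = 5
  t = 5
  d = 5 - 5
  a = 7 + 5
  return 5
After constant-fold (7 stmts):
  c = 5
  v = 5
  z = 5
  t = 5
  d = 0
  a = 12
  return 5
After dead-code-elim (1 stmts):
  return 5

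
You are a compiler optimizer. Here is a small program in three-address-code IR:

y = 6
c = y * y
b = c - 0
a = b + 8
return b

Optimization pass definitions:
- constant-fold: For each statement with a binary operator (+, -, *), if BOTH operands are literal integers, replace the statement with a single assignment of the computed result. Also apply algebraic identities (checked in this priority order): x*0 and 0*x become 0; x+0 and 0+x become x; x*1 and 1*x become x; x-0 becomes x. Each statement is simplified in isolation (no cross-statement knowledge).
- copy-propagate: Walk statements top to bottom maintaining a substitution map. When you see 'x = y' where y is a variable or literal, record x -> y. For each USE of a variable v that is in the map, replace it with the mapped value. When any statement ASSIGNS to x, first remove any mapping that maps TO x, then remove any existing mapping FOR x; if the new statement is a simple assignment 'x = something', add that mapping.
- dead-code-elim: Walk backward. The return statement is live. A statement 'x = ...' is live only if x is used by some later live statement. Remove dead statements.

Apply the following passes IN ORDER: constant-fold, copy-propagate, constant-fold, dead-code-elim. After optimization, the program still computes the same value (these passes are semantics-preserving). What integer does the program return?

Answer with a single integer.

Answer: 36

Derivation:
Initial IR:
  y = 6
  c = y * y
  b = c - 0
  a = b + 8
  return b
After constant-fold (5 stmts):
  y = 6
  c = y * y
  b = c
  a = b + 8
  return b
After copy-propagate (5 stmts):
  y = 6
  c = 6 * 6
  b = c
  a = c + 8
  return c
After constant-fold (5 stmts):
  y = 6
  c = 36
  b = c
  a = c + 8
  return c
After dead-code-elim (2 stmts):
  c = 36
  return c
Evaluate:
  y = 6  =>  y = 6
  c = y * y  =>  c = 36
  b = c - 0  =>  b = 36
  a = b + 8  =>  a = 44
  return b = 36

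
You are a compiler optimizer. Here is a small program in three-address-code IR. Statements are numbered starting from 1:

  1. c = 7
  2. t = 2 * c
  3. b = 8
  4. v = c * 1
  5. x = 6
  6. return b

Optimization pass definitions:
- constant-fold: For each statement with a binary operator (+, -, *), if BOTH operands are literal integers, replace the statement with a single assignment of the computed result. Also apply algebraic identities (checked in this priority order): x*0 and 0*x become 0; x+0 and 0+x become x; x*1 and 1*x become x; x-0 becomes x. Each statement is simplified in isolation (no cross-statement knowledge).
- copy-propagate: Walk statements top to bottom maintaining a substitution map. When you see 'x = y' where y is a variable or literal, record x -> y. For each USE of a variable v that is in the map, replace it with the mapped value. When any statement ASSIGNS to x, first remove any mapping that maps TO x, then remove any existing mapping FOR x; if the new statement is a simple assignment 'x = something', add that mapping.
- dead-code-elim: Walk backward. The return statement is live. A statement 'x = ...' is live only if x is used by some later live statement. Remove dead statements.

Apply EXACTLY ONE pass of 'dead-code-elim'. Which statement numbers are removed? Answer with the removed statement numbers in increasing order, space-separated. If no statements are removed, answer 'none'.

Answer: 1 2 4 5

Derivation:
Backward liveness scan:
Stmt 1 'c = 7': DEAD (c not in live set [])
Stmt 2 't = 2 * c': DEAD (t not in live set [])
Stmt 3 'b = 8': KEEP (b is live); live-in = []
Stmt 4 'v = c * 1': DEAD (v not in live set ['b'])
Stmt 5 'x = 6': DEAD (x not in live set ['b'])
Stmt 6 'return b': KEEP (return); live-in = ['b']
Removed statement numbers: [1, 2, 4, 5]
Surviving IR:
  b = 8
  return b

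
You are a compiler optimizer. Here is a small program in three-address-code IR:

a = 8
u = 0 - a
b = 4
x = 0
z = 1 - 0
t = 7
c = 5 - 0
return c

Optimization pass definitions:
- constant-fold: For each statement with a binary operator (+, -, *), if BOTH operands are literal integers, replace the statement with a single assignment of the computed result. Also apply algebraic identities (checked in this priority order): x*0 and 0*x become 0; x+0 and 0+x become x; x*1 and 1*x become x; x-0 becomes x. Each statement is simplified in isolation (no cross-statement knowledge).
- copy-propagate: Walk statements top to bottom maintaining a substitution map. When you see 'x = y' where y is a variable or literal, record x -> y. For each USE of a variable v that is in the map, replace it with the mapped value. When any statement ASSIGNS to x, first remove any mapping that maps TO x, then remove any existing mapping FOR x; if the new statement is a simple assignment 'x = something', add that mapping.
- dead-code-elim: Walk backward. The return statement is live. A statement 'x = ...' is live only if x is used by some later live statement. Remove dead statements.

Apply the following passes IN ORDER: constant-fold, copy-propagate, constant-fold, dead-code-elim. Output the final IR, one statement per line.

Answer: return 5

Derivation:
Initial IR:
  a = 8
  u = 0 - a
  b = 4
  x = 0
  z = 1 - 0
  t = 7
  c = 5 - 0
  return c
After constant-fold (8 stmts):
  a = 8
  u = 0 - a
  b = 4
  x = 0
  z = 1
  t = 7
  c = 5
  return c
After copy-propagate (8 stmts):
  a = 8
  u = 0 - 8
  b = 4
  x = 0
  z = 1
  t = 7
  c = 5
  return 5
After constant-fold (8 stmts):
  a = 8
  u = -8
  b = 4
  x = 0
  z = 1
  t = 7
  c = 5
  return 5
After dead-code-elim (1 stmts):
  return 5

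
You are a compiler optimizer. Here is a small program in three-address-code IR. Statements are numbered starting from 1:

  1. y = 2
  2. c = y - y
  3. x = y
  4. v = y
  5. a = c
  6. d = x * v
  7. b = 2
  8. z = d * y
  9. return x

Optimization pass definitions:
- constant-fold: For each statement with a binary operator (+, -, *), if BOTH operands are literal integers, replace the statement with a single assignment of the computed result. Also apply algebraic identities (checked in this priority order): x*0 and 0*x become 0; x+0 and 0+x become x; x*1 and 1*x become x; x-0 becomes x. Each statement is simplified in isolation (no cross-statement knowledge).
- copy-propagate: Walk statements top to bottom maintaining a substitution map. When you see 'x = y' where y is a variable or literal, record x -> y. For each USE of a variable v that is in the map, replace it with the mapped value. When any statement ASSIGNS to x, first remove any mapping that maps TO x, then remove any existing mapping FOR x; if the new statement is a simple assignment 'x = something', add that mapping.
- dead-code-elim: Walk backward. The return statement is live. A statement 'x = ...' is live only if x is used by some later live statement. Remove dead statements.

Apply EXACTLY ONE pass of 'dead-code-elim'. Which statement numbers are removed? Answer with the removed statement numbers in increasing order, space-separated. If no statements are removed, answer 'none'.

Answer: 2 4 5 6 7 8

Derivation:
Backward liveness scan:
Stmt 1 'y = 2': KEEP (y is live); live-in = []
Stmt 2 'c = y - y': DEAD (c not in live set ['y'])
Stmt 3 'x = y': KEEP (x is live); live-in = ['y']
Stmt 4 'v = y': DEAD (v not in live set ['x'])
Stmt 5 'a = c': DEAD (a not in live set ['x'])
Stmt 6 'd = x * v': DEAD (d not in live set ['x'])
Stmt 7 'b = 2': DEAD (b not in live set ['x'])
Stmt 8 'z = d * y': DEAD (z not in live set ['x'])
Stmt 9 'return x': KEEP (return); live-in = ['x']
Removed statement numbers: [2, 4, 5, 6, 7, 8]
Surviving IR:
  y = 2
  x = y
  return x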